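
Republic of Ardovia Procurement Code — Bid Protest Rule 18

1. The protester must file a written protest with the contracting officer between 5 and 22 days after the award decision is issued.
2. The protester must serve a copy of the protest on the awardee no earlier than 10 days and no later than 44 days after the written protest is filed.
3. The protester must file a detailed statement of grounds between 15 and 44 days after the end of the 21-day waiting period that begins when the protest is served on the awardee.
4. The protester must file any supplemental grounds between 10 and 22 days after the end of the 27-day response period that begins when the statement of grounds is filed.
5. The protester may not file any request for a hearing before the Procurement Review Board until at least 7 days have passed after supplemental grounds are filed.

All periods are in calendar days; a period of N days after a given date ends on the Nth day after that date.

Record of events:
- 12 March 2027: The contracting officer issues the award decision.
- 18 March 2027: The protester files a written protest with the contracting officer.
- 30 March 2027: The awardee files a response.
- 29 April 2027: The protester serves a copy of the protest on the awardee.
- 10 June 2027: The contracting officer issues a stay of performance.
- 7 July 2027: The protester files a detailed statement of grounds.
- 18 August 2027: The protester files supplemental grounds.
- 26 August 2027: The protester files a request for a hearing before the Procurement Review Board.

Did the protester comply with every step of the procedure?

Step 1 — 5 and 22 days from 12 March 2027 (when the award decision is issued) are 17 March 2027 and 3 April 2027 respectively; done 18 March 2027 — within the window.
Step 2 — 10 and 44 days from 18 March 2027 (when the written protest is filed) are 28 March 2027 and 1 May 2027 respectively; done 29 April 2027 — within the window.
Step 3 — 15 and 44 days from 20 May 2027 (end of the 21-day waiting period, which began when the protest is served on the awardee on 29 April 2027) are 4 June 2027 and 3 July 2027 respectively; 7 July 2027 is 4 days past the end of the window.

No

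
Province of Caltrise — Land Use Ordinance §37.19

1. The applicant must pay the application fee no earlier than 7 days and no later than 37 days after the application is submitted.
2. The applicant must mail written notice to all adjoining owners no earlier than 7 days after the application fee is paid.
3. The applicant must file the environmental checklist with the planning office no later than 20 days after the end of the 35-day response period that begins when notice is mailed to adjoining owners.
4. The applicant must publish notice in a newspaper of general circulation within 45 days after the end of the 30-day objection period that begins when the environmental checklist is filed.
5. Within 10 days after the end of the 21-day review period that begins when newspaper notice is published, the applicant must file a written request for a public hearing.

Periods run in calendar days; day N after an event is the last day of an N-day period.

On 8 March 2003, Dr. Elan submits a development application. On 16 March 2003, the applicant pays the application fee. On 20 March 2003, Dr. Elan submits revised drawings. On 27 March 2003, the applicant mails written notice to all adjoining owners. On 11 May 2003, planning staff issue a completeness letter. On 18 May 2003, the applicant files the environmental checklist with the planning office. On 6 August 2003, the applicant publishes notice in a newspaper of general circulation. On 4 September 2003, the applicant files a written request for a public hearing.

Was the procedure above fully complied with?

Step 1 — 7 and 37 days from 8 March 2003 (when the application is submitted) are 15 March 2003 and 14 April 2003 respectively; 16 March 2003 falls inside that range.
Step 2 — must wait 7 days from 16 March 2003 (when the application fee is paid), so not before 23 March 2003; 27 March 2003 is on or after that date.
Step 3 — counting 20 days from 1 May 2003 (end of the 35-day response period, which began when notice is mailed to adjoining owners on 27 March 2003) gives a deadline of 21 May 2003; completed 18 May 2003, before the deadline.
Step 4 — counting 45 days from 17 June 2003 (end of the 30-day objection period, which began when the environmental checklist is filed on 18 May 2003) gives a deadline of 1 August 2003; 6 August 2003 misses that deadline by 5 days.

No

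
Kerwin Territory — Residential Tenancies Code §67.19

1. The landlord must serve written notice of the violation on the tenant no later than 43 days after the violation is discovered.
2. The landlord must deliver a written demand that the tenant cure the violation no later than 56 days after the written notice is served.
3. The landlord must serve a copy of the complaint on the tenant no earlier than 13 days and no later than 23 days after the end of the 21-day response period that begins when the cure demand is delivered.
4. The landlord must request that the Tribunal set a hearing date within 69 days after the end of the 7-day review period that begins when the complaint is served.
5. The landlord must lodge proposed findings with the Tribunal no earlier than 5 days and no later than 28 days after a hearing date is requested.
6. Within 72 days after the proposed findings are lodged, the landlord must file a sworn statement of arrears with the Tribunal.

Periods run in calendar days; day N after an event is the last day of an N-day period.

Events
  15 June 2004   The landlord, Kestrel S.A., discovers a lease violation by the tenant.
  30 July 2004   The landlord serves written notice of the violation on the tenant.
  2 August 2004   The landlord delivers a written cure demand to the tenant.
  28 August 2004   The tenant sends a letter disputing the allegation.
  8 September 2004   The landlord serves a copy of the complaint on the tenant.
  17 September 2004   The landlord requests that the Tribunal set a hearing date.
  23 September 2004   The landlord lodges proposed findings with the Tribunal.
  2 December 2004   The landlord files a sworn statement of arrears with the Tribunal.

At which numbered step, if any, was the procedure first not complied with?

Step 1

Step 1 — counting 43 days from 15 June 2004 (when the violation is discovered) gives a deadline of 28 July 2004; done 30 July 2004 — 2 days late.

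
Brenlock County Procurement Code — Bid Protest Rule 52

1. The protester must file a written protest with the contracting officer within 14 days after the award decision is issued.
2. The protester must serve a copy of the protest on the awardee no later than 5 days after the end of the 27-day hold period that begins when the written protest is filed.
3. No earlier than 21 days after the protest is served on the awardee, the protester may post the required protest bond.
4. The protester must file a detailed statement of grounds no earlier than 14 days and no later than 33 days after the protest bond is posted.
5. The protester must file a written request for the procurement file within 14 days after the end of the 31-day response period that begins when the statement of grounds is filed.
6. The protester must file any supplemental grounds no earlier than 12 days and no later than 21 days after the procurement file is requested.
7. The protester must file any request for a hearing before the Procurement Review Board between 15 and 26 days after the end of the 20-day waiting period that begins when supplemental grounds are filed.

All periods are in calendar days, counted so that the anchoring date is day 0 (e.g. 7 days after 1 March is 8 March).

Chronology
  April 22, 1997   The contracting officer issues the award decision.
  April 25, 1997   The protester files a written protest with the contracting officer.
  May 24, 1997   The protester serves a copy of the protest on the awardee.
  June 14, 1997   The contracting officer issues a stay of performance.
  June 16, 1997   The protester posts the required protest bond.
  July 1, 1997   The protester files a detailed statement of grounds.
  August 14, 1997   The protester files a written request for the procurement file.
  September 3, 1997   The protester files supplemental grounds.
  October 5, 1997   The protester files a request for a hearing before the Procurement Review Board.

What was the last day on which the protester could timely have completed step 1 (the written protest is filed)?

May 6, 1997

Step 1 runs from April 22, 1997, when the award decision is issued. 14 days after April 22, 1997 is May 6, 1997.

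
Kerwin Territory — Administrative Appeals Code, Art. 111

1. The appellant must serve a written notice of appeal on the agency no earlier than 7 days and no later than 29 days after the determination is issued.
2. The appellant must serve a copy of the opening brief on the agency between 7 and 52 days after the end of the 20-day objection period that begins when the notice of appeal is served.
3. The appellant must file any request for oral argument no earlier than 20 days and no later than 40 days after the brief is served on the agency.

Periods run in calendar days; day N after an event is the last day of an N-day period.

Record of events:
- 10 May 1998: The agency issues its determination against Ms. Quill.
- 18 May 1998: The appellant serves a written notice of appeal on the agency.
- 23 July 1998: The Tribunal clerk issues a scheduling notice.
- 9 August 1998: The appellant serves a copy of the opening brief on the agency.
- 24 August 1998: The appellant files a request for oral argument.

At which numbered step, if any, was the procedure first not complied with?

Step 2

(1) the permitted window runs from 10 May 1998 + 7 = 17 May 1998 to 10 May 1998 + 29 = 8 June 1998; done 18 May 1998 — within the window.
(2) the permitted window runs from 7 June 1998 + 7 = 14 June 1998 to 7 June 1998 + 52 = 29 July 1998; done 9 August 1998 — 11 days after the window closed.
The analysis stops there.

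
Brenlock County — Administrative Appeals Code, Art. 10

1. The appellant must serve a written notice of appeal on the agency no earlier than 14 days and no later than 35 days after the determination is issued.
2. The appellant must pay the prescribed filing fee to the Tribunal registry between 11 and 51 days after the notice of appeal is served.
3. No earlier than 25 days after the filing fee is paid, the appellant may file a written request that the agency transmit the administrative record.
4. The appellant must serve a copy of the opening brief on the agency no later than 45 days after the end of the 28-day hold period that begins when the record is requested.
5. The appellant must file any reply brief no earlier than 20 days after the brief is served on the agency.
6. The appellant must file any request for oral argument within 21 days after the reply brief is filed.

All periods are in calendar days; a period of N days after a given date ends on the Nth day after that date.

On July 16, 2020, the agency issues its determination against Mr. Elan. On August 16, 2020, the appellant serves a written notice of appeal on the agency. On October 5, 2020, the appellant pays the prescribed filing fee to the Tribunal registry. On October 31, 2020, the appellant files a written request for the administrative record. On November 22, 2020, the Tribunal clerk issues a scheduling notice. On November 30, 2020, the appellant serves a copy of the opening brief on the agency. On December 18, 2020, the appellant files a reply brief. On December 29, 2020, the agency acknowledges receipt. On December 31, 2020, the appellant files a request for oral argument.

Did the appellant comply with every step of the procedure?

No

Step 1: the window is 14–35 days after July 16, 2020 (when the determination is issued), so July 30, 2020 through August 20, 2020; done August 16, 2020 — within the window.
Step 2: the window is 11–51 days after August 16, 2020 (when the notice of appeal is served), so August 27, 2020 through October 6, 2020; October 5, 2020 falls inside that range.
Step 3: the earliest permitted date is 25 days after October 5, 2020 (when the filing fee is paid), i.e. October 30, 2020; October 31, 2020 is on or after that date.
Step 4: 45 days after November 28, 2020 (end of the 28-day hold period, which began when the record is requested on October 31, 2020) is January 12, 2021; November 30, 2020 is within that limit.
Step 5: the earliest permitted date is 20 days after November 30, 2020 (when the brief is served on the agency), i.e. December 20, 2020; acted on December 18, 2020, 2 days prematurely.
Later steps need not be reached.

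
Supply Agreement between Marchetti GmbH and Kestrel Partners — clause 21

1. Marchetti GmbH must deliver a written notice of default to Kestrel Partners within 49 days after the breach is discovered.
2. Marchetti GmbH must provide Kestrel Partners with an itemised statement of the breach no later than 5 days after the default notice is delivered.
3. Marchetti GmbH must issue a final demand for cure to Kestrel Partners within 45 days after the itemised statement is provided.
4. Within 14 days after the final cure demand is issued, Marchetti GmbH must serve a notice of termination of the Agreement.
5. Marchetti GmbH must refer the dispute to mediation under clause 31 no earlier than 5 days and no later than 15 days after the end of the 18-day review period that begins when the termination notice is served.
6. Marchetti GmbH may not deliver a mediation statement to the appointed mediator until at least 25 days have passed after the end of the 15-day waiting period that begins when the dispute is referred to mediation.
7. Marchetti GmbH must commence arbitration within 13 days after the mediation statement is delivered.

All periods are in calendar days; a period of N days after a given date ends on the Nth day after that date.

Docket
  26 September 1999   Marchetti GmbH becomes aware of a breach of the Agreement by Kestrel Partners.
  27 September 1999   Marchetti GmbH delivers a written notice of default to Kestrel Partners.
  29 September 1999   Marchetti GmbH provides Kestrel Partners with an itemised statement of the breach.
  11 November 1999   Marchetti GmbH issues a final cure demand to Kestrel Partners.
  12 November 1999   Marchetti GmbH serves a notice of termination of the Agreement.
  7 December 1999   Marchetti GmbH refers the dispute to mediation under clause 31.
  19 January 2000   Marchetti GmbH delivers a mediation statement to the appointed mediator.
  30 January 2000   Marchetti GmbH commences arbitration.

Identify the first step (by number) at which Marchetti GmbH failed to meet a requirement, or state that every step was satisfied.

Step 1 — counting 49 days from 26 September 1999 (when the breach is discovered) gives a deadline of 14 November 1999; completed 27 September 1999, before the deadline.
Step 2 — counting 5 days from 27 September 1999 (when the default notice is delivered) gives a deadline of 2 October 1999; completed 29 September 1999, before the deadline.
Step 3 — counting 45 days from 29 September 1999 (when the itemised statement is provided) gives a deadline of 13 November 1999; completed 11 November 1999, before the deadline.
Step 4 — counting 14 days from 11 November 1999 (when the final cure demand is issued) gives a deadline of 25 November 1999; 12 November 1999 is within that limit.
Step 5 — 5 and 15 days from 30 November 1999 (end of the 18-day review period, which began when the termination notice is served on 12 November 1999) are 5 December 1999 and 15 December 1999 respectively; done 7 December 1999 — within the window.
Step 6 — must wait 25 days from 22 December 1999 (end of the 15-day waiting period, which began when the dispute is referred to mediation on 7 December 1999), so not before 16 January 2000; done 19 January 2000, after the minimum wait.
Step 7 — counting 13 days from 19 January 2000 (when the mediation statement is delivered) gives a deadline of 1 February 2000; done 30 January 2000 — timely.

None — every step was satisfied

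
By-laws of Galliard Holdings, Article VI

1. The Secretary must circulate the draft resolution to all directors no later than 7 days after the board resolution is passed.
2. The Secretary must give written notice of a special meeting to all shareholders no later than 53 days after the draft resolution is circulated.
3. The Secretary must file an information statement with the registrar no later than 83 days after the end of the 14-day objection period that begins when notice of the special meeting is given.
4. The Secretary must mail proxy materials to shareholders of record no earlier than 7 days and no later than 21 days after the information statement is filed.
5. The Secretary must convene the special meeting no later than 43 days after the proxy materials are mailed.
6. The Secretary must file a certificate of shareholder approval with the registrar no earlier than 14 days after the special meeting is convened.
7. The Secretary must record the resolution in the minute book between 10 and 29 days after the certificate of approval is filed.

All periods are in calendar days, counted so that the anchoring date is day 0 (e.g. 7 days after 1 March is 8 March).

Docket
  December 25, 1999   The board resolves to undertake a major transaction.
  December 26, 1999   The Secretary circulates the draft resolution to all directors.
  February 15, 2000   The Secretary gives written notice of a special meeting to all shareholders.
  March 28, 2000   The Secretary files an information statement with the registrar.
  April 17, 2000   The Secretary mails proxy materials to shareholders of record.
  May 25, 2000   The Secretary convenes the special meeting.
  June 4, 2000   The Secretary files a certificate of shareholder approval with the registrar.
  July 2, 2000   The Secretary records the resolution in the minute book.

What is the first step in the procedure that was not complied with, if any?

Step 1: 7 days after December 25, 1999 (when the board resolution is passed) is January 1, 2000; completed December 26, 1999, before the deadline.
Step 2: 53 days after December 26, 1999 (when the draft resolution is circulated) is February 17, 2000; done February 15, 2000 — timely.
Step 3: 83 days after February 29, 2000 (end of the 14-day objection period, which began when notice of the special meeting is given on February 15, 2000) is May 22, 2000; done March 28, 2000 — timely.
Step 4: the window is 7–21 days after March 28, 2000 (when the information statement is filed), so April 4, 2000 through April 18, 2000; done April 17, 2000, which is between those dates.
Step 5: 43 days after April 17, 2000 (when the proxy materials are mailed) is May 30, 2000; done May 25, 2000 — timely.
Step 6: the earliest permitted date is 14 days after May 25, 2000 (when the special meeting is convened), i.e. June 8, 2000; acted on June 4, 2000, 4 days prematurely.
Later steps need not be reached.

Step 6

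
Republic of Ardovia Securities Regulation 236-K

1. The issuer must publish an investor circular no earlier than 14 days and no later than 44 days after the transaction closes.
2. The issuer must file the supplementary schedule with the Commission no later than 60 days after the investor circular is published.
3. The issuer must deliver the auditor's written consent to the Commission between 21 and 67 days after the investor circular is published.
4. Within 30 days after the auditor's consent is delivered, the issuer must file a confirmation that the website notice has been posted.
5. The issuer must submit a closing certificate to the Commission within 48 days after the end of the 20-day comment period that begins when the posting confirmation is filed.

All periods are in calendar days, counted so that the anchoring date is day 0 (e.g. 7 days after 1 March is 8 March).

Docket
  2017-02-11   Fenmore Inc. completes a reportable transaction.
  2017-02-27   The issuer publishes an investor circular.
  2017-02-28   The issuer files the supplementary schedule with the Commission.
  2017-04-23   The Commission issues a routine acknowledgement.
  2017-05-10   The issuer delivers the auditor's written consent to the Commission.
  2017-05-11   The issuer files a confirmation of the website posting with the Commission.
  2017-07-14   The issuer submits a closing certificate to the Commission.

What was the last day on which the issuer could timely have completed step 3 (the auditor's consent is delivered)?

2017-05-05

Step 3 runs from 2017-02-27, when the investor circular is published. The window is 21–67 days after 2017-02-27; it closes on 2017-05-05.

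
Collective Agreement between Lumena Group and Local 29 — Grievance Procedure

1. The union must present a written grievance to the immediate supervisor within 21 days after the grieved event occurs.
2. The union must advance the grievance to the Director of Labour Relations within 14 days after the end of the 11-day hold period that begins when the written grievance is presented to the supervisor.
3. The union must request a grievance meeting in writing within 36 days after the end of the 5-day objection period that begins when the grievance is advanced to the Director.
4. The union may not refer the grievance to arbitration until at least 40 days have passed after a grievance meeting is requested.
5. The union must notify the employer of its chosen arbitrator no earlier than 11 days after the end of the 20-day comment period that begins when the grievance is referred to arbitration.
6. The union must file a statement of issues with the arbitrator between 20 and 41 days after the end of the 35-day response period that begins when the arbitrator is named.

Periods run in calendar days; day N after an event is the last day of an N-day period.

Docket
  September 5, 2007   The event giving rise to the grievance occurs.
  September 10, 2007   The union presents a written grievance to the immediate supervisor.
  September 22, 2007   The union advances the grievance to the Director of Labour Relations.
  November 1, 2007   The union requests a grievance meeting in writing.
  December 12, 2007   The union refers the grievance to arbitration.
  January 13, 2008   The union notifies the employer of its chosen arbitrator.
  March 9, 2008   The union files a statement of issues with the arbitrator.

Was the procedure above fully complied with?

Yes

Step 1: 21 days after September 5, 2007 (when the grieved event occurs) is September 26, 2007; completed September 10, 2007, before the deadline.
Step 2: 14 days after September 21, 2007 (end of the 11-day hold period, which began when the written grievance is presented to the supervisor on September 10, 2007) is October 5, 2007; completed September 22, 2007, before the deadline.
Step 3: 36 days after September 27, 2007 (end of the 5-day objection period, which began when the grievance is advanced to the Director on September 22, 2007) is November 2, 2007; November 1, 2007 is within that limit.
Step 4: the earliest permitted date is 40 days after November 1, 2007 (when a grievance meeting is requested), i.e. December 11, 2007; done December 12, 2007, after the minimum wait.
Step 5: the earliest permitted date is 11 days after January 1, 2008 (end of the 20-day comment period, which began when the grievance is referred to arbitration on December 12, 2007), i.e. January 12, 2008; done January 13, 2008, after the minimum wait.
Step 6: the window is 20–41 days after February 17, 2008 (end of the 35-day response period, which began when the arbitrator is named on January 13, 2008), so March 8, 2008 through March 29, 2008; March 9, 2008 falls inside that range.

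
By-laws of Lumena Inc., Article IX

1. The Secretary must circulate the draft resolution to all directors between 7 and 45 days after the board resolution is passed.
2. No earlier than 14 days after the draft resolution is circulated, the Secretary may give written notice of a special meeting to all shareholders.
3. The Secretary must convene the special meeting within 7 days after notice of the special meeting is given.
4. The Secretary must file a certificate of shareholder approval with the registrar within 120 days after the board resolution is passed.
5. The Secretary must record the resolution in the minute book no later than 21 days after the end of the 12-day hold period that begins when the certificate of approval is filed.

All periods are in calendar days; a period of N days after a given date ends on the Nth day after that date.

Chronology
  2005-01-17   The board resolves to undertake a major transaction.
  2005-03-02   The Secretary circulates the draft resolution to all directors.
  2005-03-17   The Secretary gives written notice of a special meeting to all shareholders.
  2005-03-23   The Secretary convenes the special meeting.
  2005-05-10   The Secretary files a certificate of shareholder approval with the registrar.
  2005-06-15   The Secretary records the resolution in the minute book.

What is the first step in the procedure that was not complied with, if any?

Step 5

Step 1 — 7 and 45 days from 2005-01-17 (when the board resolution is passed) are 2005-01-24 and 2005-03-03 respectively; done 2005-03-02 — within the window.
Step 2 — must wait 14 days from 2005-03-02 (when the draft resolution is circulated), so not before 2005-03-16; 2005-03-17 is on or after that date.
Step 3 — counting 7 days from 2005-03-17 (when notice of the special meeting is given) gives a deadline of 2005-03-24; done 2005-03-23 — timely.
Step 4 — counting 120 days from 2005-01-17 (when the board resolution is passed) gives a deadline of 2005-05-17; done 2005-05-10 — timely.
Step 5 — counting 21 days from 2005-05-22 (end of the 12-day hold period, which began when the certificate of approval is filed on 2005-05-10) gives a deadline of 2005-06-12; not done until 2005-06-15, 3 days after the deadline.
Later steps need not be reached.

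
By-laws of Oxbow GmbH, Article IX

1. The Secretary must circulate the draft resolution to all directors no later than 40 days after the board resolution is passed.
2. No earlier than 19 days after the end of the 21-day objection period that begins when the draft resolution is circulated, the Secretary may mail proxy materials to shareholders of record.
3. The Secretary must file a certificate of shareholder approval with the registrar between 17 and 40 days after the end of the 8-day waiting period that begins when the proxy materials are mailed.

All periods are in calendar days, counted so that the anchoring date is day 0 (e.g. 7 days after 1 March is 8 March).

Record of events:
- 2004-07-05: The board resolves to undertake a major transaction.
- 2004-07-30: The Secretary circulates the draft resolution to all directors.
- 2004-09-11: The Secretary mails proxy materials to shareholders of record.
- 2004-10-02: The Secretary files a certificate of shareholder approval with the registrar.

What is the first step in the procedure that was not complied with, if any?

(1) due by 2004-07-05 + 40 days = 2004-08-14; completed 2004-07-30, before the deadline.
(2) permitted from 2004-08-20 + 19 days = 2004-09-08 onward; 2004-09-11 is on or after that date.
(3) the permitted window runs from 2004-09-19 + 17 = 2004-10-06 to 2004-09-19 + 40 = 2004-10-29; 2004-10-02 is 4 days too early.

Step 3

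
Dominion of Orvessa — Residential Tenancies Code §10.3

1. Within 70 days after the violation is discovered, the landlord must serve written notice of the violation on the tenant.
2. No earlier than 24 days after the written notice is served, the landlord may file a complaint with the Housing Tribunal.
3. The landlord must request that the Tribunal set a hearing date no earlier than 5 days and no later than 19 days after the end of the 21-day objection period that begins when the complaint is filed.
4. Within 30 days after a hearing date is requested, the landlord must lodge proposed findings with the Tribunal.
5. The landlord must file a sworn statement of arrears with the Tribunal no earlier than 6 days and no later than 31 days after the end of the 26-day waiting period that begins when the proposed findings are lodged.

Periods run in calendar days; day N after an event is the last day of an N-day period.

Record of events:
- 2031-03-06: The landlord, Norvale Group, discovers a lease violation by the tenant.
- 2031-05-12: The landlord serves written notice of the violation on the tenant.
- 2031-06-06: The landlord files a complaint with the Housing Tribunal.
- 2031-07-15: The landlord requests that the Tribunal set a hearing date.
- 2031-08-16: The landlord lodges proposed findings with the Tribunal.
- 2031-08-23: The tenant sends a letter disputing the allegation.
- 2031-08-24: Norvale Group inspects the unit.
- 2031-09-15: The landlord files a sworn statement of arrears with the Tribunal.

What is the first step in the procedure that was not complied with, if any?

Step 4

(1) due by 2031-03-06 + 70 days = 2031-05-15; 2031-05-12 is within that limit.
(2) permitted from 2031-05-12 + 24 days = 2031-06-05 onward; done 2031-06-06, after the minimum wait.
(3) the permitted window runs from 2031-06-27 + 5 = 2031-07-02 to 2031-06-27 + 19 = 2031-07-16; done 2031-07-15, which is between those dates.
(4) due by 2031-07-15 + 30 days = 2031-08-14; not done until 2031-08-16, 2 days after the deadline.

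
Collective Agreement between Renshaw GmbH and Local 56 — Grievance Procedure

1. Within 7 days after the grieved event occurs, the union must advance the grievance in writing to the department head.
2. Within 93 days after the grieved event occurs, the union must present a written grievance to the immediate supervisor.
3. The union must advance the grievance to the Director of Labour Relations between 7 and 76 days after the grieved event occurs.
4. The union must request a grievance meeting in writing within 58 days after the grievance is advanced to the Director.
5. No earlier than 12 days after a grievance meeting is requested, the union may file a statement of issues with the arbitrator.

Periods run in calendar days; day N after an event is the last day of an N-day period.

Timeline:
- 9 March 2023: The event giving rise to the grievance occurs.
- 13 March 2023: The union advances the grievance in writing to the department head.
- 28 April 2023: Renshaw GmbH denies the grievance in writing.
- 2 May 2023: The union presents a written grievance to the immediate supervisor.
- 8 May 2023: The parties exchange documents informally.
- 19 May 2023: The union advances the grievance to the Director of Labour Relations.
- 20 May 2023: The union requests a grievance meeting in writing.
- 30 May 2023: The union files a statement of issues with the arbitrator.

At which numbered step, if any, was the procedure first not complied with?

Step 1: 7 days after 9 March 2023 (when the grieved event occurs) is 16 March 2023; 13 March 2023 is within that limit.
Step 2: 93 days after 9 March 2023 (when the grieved event occurs) is 10 June 2023; done 2 May 2023 — timely.
Step 3: the window is 7–76 days after 9 March 2023 (when the grieved event occurs), so 16 March 2023 through 24 May 2023; done 19 May 2023, which is between those dates.
Step 4: 58 days after 19 May 2023 (when the grievance is advanced to the Director) is 16 July 2023; done 20 May 2023 — timely.
Step 5: the earliest permitted date is 12 days after 20 May 2023 (when a grievance meeting is requested), i.e. 1 June 2023; done 30 May 2023 — 2 days too early.
Later steps need not be reached.

Step 5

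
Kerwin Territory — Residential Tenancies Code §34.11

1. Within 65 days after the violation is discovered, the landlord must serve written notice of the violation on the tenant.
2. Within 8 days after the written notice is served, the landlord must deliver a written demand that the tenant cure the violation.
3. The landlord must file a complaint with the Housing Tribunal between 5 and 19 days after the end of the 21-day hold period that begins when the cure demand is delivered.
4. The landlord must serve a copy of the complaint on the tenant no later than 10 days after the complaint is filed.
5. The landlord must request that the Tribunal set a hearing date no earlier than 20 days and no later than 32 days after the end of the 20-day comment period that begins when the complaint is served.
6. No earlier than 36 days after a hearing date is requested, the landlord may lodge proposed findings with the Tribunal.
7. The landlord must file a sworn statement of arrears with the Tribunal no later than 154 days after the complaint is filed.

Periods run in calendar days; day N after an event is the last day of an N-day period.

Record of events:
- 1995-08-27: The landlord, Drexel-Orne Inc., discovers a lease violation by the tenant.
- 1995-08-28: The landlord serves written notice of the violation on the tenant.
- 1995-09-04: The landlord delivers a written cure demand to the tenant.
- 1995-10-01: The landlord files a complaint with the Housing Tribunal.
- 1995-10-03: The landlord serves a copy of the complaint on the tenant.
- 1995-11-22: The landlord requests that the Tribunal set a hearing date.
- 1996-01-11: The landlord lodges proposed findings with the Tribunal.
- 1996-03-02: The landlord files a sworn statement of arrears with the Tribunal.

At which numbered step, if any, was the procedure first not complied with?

Step 1: 65 days after 1995-08-27 (when the violation is discovered) is 1995-10-31; 1995-08-28 is within that limit.
Step 2: 8 days after 1995-08-28 (when the written notice is served) is 1995-09-05; completed 1995-09-04, before the deadline.
Step 3: the window is 5–19 days after 1995-09-25 (end of the 21-day hold period, which began when the cure demand is delivered on 1995-09-04), so 1995-09-30 through 1995-10-14; done 1995-10-01 — within the window.
Step 4: 10 days after 1995-10-01 (when the complaint is filed) is 1995-10-11; completed 1995-10-03, before the deadline.
Step 5: the window is 20–32 days after 1995-10-23 (end of the 20-day comment period, which began when the complaint is served on 1995-10-03), so 1995-11-12 through 1995-11-24; done 1995-11-22 — within the window.
Step 6: the earliest permitted date is 36 days after 1995-11-22 (when a hearing date is requested), i.e. 1995-12-28; 1996-01-11 is on or after that date.
Step 7: 154 days after 1995-10-01 (when the complaint is filed) is 1996-03-03; done 1996-03-02 — timely.

None — every step was satisfied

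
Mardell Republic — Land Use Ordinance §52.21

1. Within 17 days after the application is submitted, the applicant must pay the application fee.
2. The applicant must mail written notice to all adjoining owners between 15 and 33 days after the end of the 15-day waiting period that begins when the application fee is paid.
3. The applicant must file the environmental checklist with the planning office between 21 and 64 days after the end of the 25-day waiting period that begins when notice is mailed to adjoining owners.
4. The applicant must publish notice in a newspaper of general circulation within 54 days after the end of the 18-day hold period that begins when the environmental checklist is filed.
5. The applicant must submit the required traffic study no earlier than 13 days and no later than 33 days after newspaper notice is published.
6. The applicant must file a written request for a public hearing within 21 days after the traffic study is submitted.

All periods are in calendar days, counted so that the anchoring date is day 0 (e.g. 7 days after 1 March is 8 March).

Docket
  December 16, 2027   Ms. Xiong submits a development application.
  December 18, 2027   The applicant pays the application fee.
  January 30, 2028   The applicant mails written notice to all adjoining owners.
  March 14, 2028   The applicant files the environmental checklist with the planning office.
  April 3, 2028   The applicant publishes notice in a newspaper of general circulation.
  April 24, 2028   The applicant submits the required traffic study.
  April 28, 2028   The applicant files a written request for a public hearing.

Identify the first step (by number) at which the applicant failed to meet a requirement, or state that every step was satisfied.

(1) due by December 16, 2027 + 17 days = January 2, 2028; December 18, 2027 is within that limit.
(2) the permitted window runs from January 2, 2028 + 15 = January 17, 2028 to January 2, 2028 + 33 = February 4, 2028; done January 30, 2028 — within the window.
(3) the permitted window runs from February 24, 2028 + 21 = March 16, 2028 to February 24, 2028 + 64 = April 28, 2028; done March 14, 2028 — 2 days before the window opened.
The procedure was therefore not followed at step 3.

Step 3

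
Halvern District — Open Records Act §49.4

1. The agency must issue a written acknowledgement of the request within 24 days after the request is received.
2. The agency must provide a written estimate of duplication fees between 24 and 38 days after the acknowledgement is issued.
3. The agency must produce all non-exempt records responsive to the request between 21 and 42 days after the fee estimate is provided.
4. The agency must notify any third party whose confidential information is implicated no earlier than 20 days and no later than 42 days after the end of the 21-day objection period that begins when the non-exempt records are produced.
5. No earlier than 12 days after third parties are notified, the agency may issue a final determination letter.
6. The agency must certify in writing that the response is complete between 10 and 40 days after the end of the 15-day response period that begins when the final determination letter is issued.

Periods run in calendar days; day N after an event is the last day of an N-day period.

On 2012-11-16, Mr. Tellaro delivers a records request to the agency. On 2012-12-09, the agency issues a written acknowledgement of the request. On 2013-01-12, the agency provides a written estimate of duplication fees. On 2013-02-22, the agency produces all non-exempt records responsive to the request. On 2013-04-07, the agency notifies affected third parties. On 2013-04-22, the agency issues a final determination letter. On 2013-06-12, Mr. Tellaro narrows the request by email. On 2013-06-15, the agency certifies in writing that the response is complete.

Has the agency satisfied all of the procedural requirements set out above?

Yes

Step 1 — counting 24 days from 2012-11-16 (when the request is received) gives a deadline of 2012-12-10; 2012-12-09 is within that limit.
Step 2 — 24 and 38 days from 2012-12-09 (when the acknowledgement is issued) are 2013-01-02 and 2013-01-16 respectively; done 2013-01-12 — within the window.
Step 3 — 21 and 42 days from 2013-01-12 (when the fee estimate is provided) are 2013-02-02 and 2013-02-23 respectively; 2013-02-22 falls inside that range.
Step 4 — 20 and 42 days from 2013-03-15 (end of the 21-day objection period, which began when the non-exempt records are produced on 2013-02-22) are 2013-04-04 and 2013-04-26 respectively; done 2013-04-07 — within the window.
Step 5 — must wait 12 days from 2013-04-07 (when third parties are notified), so not before 2013-04-19; done 2013-04-22 — permitted.
Step 6 — 10 and 40 days from 2013-05-07 (end of the 15-day response period, which began when the final determination letter is issued on 2013-04-22) are 2013-05-17 and 2013-06-16 respectively; done 2013-06-15 — within the window.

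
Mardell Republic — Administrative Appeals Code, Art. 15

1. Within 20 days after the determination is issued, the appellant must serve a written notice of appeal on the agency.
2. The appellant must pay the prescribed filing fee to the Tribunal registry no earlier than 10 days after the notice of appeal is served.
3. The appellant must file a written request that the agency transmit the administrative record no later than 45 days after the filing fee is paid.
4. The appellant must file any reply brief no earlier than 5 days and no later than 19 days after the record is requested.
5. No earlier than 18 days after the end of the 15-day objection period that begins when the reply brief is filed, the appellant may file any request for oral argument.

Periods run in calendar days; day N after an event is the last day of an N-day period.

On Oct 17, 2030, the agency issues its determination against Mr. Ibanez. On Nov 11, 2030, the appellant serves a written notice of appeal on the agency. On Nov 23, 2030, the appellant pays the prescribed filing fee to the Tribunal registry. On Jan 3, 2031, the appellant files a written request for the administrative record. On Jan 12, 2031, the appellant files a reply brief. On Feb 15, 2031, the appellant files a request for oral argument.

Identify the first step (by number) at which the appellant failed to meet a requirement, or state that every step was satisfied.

(1) due by Oct 17, 2030 + 20 days = Nov 6, 2030; done Nov 11, 2030 — 5 days late.

Step 1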